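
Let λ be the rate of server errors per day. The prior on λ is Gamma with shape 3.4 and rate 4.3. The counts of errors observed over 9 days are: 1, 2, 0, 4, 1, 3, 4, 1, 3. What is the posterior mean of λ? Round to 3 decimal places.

Posterior mean ≈ 1.684

Total count ∑xᵢ = 19 over n = 9 days.
Gamma is conjugate to the Poisson likelihood: posterior is Gamma(shape = 3.4+19 = 22.4, rate = 4.3+9 = 13.3).
E[λ | data] = 22.4/13.3 = 1.684.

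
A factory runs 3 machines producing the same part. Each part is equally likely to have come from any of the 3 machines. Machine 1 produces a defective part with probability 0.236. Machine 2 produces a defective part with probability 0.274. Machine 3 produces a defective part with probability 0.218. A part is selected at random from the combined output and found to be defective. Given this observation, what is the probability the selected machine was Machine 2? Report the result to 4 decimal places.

Tabulate prior·likelihood by source: [1] prior 0.333333, lik 0.236, product 0.07867; [2] prior 0.333333, lik 0.274, product 0.09133; [3] prior 0.333333, lik 0.218, product 0.07267.
Normalizing constant = 0.24267; the posterior for Machine 2 is its product over the sum, 0.09133/0.24267 = 0.3764.

Posterior probability ≈ 0.3764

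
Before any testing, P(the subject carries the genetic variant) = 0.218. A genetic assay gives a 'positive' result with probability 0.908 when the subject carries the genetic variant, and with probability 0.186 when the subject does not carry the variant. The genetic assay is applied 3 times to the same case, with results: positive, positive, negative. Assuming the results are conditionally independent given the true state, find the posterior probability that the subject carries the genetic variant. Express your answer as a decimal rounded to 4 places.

Posterior P(H) ≈ 0.4289

Let H be the event that the subject carries the genetic variant; start with P(H) = 0.218. P('positive'|H) = 0.908, P('positive'|¬H) = 0.186.
Update on result 1 ('positive'): P(H) ← 0.908·0.2180 / (0.908·0.2180 + 0.186·0.7820) = 0.19794/0.34340 = 0.5764.
Update on result 2 ('positive'): P(H) ← 0.908·0.5764 / (0.908·0.5764 + 0.186·0.4236) = 0.52340/0.60218 = 0.8692.
Update on result 3 ('negative'): P(H) ← 0.092·0.8692 / (0.092·0.8692 + 0.814·0.1308) = 0.079964/0.18646 = 0.4289.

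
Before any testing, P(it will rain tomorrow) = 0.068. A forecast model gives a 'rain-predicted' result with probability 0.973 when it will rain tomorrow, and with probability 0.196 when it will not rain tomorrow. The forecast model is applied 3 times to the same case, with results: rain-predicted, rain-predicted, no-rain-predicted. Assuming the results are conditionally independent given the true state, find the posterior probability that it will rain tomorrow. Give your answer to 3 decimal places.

With H the event that it will rain tomorrow, the joint likelihood of the observed sequence is P(data|H) = 0.973·0.973·0.027 = 0.025562 and P(data|¬H) = 0.196·0.196·0.804 = 0.030886.
Bayes: P(H|data) = 0.068·0.025562 / (0.068·0.025562 + 0.932·0.030886) = 0.0017382/0.030524 = 0.0569.

Posterior P(H) ≈ 0.057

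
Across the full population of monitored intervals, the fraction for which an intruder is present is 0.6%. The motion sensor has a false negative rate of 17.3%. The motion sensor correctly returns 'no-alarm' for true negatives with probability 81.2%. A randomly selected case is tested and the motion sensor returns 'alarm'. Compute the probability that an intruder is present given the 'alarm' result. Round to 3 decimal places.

P(H | E) ≈ 0.026

Write H for 'an intruder is present'. Prior odds H:¬H = 0.006/0.994 = 0.0060362. For the 'alarm' outcome, the likelihood ratio is 0.827/0.188 = 4.3989.
Posterior odds = 0.0060362 × 4.3989 = 0.026553, so P(H|E) = 0.026553/(1+0.026553) = 0.026.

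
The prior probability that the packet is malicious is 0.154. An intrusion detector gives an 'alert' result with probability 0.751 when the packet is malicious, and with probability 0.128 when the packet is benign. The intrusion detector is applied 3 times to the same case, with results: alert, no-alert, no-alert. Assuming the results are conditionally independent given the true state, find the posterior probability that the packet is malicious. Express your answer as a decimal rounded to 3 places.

With H the event that the packet is malicious, the joint likelihood of the observed sequence is P(data|H) = 0.751·0.249·0.249 = 0.046563 and P(data|¬H) = 0.128·0.872·0.872 = 0.097329.
Bayes: P(H|data) = 0.154·0.046563 / (0.154·0.046563 + 0.846·0.097329) = 0.0071707/0.089511 = 0.0801.

Posterior P(H) ≈ 0.080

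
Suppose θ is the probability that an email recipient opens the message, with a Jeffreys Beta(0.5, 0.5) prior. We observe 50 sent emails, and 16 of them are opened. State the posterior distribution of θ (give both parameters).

Posterior: Beta(16.5, 34.5)

Observing 16 successes and 34 failures updates Beta(0.5, 0.5) by adding the success and failure counts to the two shape parameters: α = 0.5+16 = 16.5, β = 0.5+34 = 34.5.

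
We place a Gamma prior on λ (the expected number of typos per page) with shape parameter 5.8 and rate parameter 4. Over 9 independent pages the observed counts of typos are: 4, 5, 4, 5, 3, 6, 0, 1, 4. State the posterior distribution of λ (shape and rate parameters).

The Poisson likelihood adds the total count to the shape and the number of exposure periods to the rate. Here ∑xᵢ = 32 and n = 9, so shape 5.8→37.8 and rate 4→13.

Posterior: Gamma(shape=37.8, rate=13)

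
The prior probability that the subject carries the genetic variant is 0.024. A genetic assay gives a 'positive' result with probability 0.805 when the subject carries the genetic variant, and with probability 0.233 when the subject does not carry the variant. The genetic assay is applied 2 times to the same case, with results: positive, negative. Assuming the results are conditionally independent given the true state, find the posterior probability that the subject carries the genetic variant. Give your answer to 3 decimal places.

Let H be the event that the subject carries the genetic variant; start with P(H) = 0.024. P('positive'|H) = 0.805, P('positive'|¬H) = 0.233.
Update on result 1 ('positive'): P(H) ← 0.805·0.0240 / (0.805·0.0240 + 0.233·0.9760) = 0.019320/0.24673 = 0.0783.
Update on result 2 ('negative'): P(H) ← 0.195·0.0783 / (0.195·0.0783 + 0.767·0.9217) = 0.015269/0.72221 = 0.0211.

Posterior P(H) ≈ 0.021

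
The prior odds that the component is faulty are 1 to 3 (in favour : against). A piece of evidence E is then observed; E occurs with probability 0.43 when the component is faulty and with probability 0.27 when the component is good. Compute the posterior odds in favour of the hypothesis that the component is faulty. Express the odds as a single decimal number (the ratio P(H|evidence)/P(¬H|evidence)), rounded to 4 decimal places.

Posterior odds ≈ 0.5309

Prior odds = 1/3 = 0.33333.
Likelihood ratio for E = 0.43/0.27 = 1.5926.
Posterior odds = prior odds × LR = 0.53086.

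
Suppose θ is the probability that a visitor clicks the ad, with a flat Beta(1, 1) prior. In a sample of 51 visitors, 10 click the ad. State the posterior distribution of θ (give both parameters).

Observing 10 successes and 41 failures updates Beta(1, 1) by adding the success and failure counts to the two shape parameters: α = 1+10 = 11, β = 1+41 = 42.

Posterior: Beta(11, 42)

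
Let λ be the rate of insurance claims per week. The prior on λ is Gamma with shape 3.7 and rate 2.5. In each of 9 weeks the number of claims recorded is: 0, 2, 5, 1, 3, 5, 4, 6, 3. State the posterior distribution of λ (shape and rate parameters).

The Poisson likelihood adds the total count to the shape and the number of exposure periods to the rate. Here ∑xᵢ = 29 and n = 9, so shape 3.7→32.7 and rate 2.5→11.5.

Posterior: Gamma(shape=32.7, rate=11.5)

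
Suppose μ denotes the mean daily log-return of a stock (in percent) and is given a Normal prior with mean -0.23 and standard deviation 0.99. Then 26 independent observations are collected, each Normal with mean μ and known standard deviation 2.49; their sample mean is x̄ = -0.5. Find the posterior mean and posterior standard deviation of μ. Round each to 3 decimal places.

Posterior mean ≈ -0.447; posterior SD ≈ 0.438

Prior precision 1/τ₀² = 1/0.99² = 1.02030; data precision n/σ² = 26/2.49² = 4.19348.
Posterior precision = 1.02030 + 4.19348 = 5.21378, giving posterior SD = 1/√5.21378 = 0.438.
Posterior mean = (1.02030·-0.23 + 4.19348·-0.5) / 5.21378 = -0.447.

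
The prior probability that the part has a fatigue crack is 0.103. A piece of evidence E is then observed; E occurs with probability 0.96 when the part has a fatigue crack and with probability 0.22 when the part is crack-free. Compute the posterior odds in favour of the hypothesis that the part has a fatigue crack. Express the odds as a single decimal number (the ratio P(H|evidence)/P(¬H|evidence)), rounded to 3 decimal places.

Posterior odds ≈ 0.501

Prior odds = 0.103/(1−0.103) = 0.11483. In log-odds, ln(0.11483) = -2.1643.
Add log likelihood ratio: ln(4.3636) = 1.4733.
Posterior log-odds = -0.69102, so posterior odds = exp(-0.69102) = 0.50106.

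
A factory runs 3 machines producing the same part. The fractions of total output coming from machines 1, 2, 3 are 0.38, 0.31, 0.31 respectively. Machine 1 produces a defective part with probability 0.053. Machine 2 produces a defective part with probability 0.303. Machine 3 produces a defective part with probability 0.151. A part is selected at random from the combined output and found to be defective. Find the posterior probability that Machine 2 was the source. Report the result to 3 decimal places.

P(defective|M1) = 0.053; P(defective|M2) = 0.303; P(defective|M3) = 0.151.
Prior × likelihood for each source: 0.38·0.053=0.02014, 0.31·0.303=0.09393, 0.31·0.151=0.04681. Summing gives P(defective) = 0.16088.
P(Machine 2 | defective) = 0.09393 / 0.16088 = 0.584.

Posterior probability ≈ 0.584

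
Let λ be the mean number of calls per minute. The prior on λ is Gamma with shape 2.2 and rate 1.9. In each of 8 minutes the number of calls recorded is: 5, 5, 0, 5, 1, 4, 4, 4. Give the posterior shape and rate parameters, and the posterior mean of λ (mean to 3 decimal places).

Posterior: Gamma(shape=30.2, rate=9.9); mean ≈ 3.051

Total count ∑xᵢ = 28 over n = 8 minutes.
Gamma is conjugate to the Poisson likelihood: posterior is Gamma(shape = 2.2+28 = 30.2, rate = 1.9+8 = 9.9).
Posterior mean = shape/rate = 30.2/9.9 = 3.051.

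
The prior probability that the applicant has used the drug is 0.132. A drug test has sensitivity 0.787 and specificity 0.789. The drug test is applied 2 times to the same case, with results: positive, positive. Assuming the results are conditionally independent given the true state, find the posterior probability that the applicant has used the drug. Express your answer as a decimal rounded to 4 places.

Posterior P(H) ≈ 0.6790

With H the event that the applicant has used the drug, the joint likelihood of the observed sequence is P(data|H) = 0.787·0.787 = 0.61937 and P(data|¬H) = 0.211·0.211 = 0.044521.
Bayes: P(H|data) = 0.132·0.61937 / (0.132·0.61937 + 0.868·0.044521) = 0.081757/0.12040 = 0.6790.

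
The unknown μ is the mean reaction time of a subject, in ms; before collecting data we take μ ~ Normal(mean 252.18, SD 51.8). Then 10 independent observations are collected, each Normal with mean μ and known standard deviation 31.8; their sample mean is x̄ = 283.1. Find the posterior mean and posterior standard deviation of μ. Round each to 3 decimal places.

Posterior mean ≈ 281.977; posterior SD ≈ 9.872

With known σ, the Normal prior is conjugate. Weight on the data is w = (n/σ²)/(n/σ² + 1/τ₀²) = 0.00988885/(0.00988885+0.00037268) = 0.96368.
Posterior mean = w·x̄ + (1−w)·μ₀ = 0.96368·283.1 + 0.036319·252.18 = 281.977. Posterior variance = 1/(0.00988885+0.00037268) = 97.4513, so SD = 9.872.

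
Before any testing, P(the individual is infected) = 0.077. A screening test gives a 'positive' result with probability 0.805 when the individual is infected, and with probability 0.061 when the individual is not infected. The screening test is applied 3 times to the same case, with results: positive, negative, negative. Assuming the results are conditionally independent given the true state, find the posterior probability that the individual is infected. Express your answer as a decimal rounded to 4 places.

Posterior P(H) ≈ 0.0453

Let H be the event that the individual is infected; start with P(H) = 0.077. P('positive'|H) = 0.805, P('positive'|¬H) = 0.061.
Update on result 1 ('positive'): P(H) ← 0.805·0.0770 / (0.805·0.0770 + 0.061·0.9230) = 0.061985/0.11829 = 0.5240.
Update on result 2 ('negative'): P(H) ← 0.195·0.5240 / (0.195·0.5240 + 0.939·0.4760) = 0.10218/0.54913 = 0.1861.
Update on result 3 ('negative'): P(H) ← 0.195·0.1861 / (0.195·0.1861 + 0.939·0.8139) = 0.036286/0.80055 = 0.0453.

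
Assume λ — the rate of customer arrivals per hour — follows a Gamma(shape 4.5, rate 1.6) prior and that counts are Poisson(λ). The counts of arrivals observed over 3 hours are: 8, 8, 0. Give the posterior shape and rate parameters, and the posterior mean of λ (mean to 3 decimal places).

Posterior: Gamma(shape=20.5, rate=4.6); mean ≈ 4.457

Total count ∑xᵢ = 16 over n = 3 hours.
Gamma is conjugate to the Poisson likelihood: posterior is Gamma(shape = 4.5+16 = 20.5, rate = 1.6+3 = 4.6).
Posterior mean = shape/rate = 20.5/4.6 = 4.457.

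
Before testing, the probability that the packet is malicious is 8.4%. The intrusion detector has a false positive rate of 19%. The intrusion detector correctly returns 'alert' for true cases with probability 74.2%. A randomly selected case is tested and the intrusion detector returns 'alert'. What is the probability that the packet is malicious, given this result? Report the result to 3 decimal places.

Let H be the event that the packet is malicious. P(H) = 0.084, so P(¬H) = 0.916. With E the 'alert' result, P(E|H) = 0.742 and P(E|¬H) = 0.19.
P(E) = 0.742·0.084 + 0.19·0.916 = 0.062328 + 0.17404 = 0.23637.
By Bayes' theorem, P(H|E) = 0.062328 / 0.23637 = 0.264.

P(H | E) ≈ 0.264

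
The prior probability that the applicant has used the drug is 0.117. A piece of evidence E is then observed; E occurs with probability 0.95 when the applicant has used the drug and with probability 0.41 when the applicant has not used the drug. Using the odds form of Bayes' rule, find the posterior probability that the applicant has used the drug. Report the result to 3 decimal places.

Posterior probability ≈ 0.235

Prior odds = 0.117/(1−0.117) = 0.13250. In log-odds, ln(0.13250) = -2.0212.
Add log likelihood ratio: ln(2.3171) = 0.84030.
Posterior log-odds = -1.1808, so posterior odds = exp(-1.1808) = 0.30702. Converting, P(H|E) = 0.30702/1.3070 = 0.235.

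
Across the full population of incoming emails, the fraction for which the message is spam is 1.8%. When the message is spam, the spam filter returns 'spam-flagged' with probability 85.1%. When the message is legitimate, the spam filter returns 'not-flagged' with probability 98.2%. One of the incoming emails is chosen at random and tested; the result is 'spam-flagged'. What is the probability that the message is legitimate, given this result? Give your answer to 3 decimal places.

P(¬H | E) ≈ 0.536

Let H be the event that the message is spam. P(H) = 0.018, so P(¬H) = 0.982. With E the 'spam-flagged' result, P(E|H) = 0.851 and P(E|¬H) = 0.018.
P(E) = 0.851·0.018 + 0.018·0.982 = 0.015318 + 0.017676 = 0.032994.
By Bayes' theorem, P(H|E) = 0.015318 / 0.032994 = 0.464. Hence P(¬H|E) = 1 − 0.464 = 0.536.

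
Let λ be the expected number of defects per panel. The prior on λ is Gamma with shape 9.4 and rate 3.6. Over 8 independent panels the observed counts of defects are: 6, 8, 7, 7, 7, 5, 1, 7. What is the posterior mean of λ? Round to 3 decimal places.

Total count ∑xᵢ = 48 over n = 8 panels.
Gamma is conjugate to the Poisson likelihood: posterior is Gamma(shape = 9.4+48 = 57.4, rate = 3.6+8 = 11.6).
E[λ | data] = 57.4/11.6 = 4.948.

Posterior mean ≈ 4.948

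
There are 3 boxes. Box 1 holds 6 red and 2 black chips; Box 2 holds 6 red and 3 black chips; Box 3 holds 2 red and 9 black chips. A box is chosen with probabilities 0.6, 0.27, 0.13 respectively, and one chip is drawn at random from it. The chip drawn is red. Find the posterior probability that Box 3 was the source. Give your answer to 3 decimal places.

Tabulate prior·likelihood by source: [1] prior 0.6, lik 0.75, product 0.4500; [2] prior 0.27, lik 0.6667, product 0.1800; [3] prior 0.13, lik 0.1818, product 0.02364.
Normalizing constant = 0.65364; the posterior for Box 3 is its product over the sum, 0.02364/0.65364 = 0.036.

Posterior probability ≈ 0.036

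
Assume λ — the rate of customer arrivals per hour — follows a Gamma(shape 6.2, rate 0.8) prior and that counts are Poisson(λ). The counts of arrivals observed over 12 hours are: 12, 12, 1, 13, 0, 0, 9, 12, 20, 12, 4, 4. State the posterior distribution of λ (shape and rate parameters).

Posterior: Gamma(shape=105.2, rate=12.8)

Total count ∑xᵢ = 99 over n = 12 hours.
Gamma is conjugate to the Poisson likelihood: posterior is Gamma(shape = 6.2+99 = 105.2, rate = 0.8+12 = 12.8).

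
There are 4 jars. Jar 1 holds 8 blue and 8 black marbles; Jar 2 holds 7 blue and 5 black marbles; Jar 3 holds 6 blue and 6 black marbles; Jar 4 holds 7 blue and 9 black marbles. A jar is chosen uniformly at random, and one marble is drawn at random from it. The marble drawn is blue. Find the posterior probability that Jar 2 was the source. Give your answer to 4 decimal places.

Posterior probability ≈ 0.2887

P(blue|Jar 1) = 0.5; P(blue|Jar 2) = 0.5833; P(blue|Jar 3) = 0.5; P(blue|Jar 4) = 0.4375.
Prior × likelihood for each source: 0.25·0.5=0.1250, 0.25·0.5833=0.1458, 0.25·0.5=0.1250, 0.25·0.4375=0.1094. Summing gives P(blue) = 0.50521.
P(Jar 2 | blue) = 0.1458 / 0.50521 = 0.2887.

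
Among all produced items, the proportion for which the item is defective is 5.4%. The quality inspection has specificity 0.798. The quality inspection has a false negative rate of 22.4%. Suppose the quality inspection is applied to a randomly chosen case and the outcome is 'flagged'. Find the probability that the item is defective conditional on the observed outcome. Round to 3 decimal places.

P(H | E) ≈ 0.180

Let H be the event that the item is defective. P(H) = 0.054, so P(¬H) = 0.946. With E the 'flagged' result, P(E|H) = 0.776 and P(E|¬H) = 0.202.
P(E) = 0.776·0.054 + 0.202·0.946 = 0.041904 + 0.19109 = 0.23300.
By Bayes' theorem, P(H|E) = 0.041904 / 0.23300 = 0.180.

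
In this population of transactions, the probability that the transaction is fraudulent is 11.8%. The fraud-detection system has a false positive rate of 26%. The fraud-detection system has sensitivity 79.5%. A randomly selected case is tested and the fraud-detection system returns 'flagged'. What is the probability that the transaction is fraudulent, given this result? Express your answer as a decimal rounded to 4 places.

Write H for 'the transaction is fraudulent'. Prior odds H:¬H = 0.118/0.882 = 0.13379. For the 'flagged' outcome, the likelihood ratio is 0.795/0.26 = 3.0577.
Posterior odds = 0.13379 × 3.0577 = 0.40908, so P(H|E) = 0.40908/(1+0.40908) = 0.2903.

P(H | E) ≈ 0.2903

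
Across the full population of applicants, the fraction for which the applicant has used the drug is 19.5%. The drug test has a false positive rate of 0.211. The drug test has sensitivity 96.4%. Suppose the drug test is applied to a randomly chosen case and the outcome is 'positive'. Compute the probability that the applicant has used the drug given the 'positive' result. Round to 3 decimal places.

Write H for 'the applicant has used the drug'. Prior odds H:¬H = 0.195/0.805 = 0.24224. For the 'positive' outcome, the likelihood ratio is 0.964/0.211 = 4.5687.
Posterior odds = 0.24224 × 4.5687 = 1.1067, so P(H|E) = 1.1067/(1+1.1067) = 0.525.

P(H | E) ≈ 0.525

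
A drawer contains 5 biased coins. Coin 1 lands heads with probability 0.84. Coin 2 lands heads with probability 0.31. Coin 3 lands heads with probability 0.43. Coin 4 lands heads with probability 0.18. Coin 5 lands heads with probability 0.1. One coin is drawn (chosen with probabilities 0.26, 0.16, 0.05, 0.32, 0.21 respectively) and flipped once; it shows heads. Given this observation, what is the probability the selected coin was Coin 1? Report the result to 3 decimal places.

Tabulate prior·likelihood by source: [1] prior 0.26, lik 0.84, product 0.2184; [2] prior 0.16, lik 0.31, product 0.04960; [3] prior 0.05, lik 0.43, product 0.02150; [4] prior 0.32, lik 0.18, product 0.05760; [5] prior 0.21, lik 0.1, product 0.02100.
Normalizing constant = 0.36810; the posterior for Coin 1 is its product over the sum, 0.2184/0.36810 = 0.593.

Posterior probability ≈ 0.593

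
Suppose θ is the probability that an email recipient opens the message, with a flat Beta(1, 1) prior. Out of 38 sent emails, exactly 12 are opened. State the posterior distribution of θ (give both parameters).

Observing 12 successes and 26 failures updates Beta(1, 1) by adding the success and failure counts to the two shape parameters: α = 1+12 = 13, β = 1+26 = 27.

Posterior: Beta(13, 27)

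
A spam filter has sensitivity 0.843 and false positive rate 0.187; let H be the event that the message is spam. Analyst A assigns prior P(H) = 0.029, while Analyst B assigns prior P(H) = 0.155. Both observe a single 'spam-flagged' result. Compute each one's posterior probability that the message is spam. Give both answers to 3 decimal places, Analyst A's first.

P('+'|H) = 0.843, P('+'|¬H) = 0.187.
Analyst A: numerator 0.843·0.029 = 0.024447; evidence = 0.024447+0.187·0.971 = 0.20602; posterior = 0.119.
Analyst B: numerator 0.843·0.155 = 0.13067; evidence = 0.13067+0.187·0.845 = 0.28868; posterior = 0.453.

Analyst A: 0.119; Analyst B: 0.453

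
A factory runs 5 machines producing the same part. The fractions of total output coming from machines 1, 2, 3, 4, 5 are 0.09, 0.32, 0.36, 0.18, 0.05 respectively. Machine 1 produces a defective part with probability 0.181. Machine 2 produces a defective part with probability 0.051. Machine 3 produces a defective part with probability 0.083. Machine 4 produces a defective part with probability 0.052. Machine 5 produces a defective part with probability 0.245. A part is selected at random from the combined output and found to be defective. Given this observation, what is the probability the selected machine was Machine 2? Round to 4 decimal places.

Tabulate prior·likelihood by source: [1] prior 0.09, lik 0.181, product 0.01629; [2] prior 0.32, lik 0.051, product 0.01632; [3] prior 0.36, lik 0.083, product 0.02988; [4] prior 0.18, lik 0.052, product 0.009360; [5] prior 0.05, lik 0.245, product 0.01225.
Normalizing constant = 0.084100; the posterior for Machine 2 is its product over the sum, 0.01632/0.084100 = 0.1941.

Posterior probability ≈ 0.1941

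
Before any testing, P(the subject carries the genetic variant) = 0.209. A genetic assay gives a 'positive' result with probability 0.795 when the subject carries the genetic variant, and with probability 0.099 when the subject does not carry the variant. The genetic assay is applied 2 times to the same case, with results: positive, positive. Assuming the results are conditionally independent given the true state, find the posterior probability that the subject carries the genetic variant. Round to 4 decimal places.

With H the event that the subject carries the genetic variant, the joint likelihood of the observed sequence is P(data|H) = 0.795·0.795 = 0.63203 and P(data|¬H) = 0.099·0.099 = 0.0098010.
Bayes: P(H|data) = 0.209·0.63203 / (0.209·0.63203 + 0.791·0.0098010) = 0.13209/0.13985 = 0.9446.

Posterior P(H) ≈ 0.9446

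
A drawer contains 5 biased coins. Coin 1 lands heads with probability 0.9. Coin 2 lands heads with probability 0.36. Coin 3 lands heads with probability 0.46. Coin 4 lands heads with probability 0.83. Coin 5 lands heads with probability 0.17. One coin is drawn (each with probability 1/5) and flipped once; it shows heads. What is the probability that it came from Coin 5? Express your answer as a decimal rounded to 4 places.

Posterior probability ≈ 0.0625

Tabulate prior·likelihood by source: [1] prior 0.2, lik 0.9, product 0.1800; [2] prior 0.2, lik 0.36, product 0.07200; [3] prior 0.2, lik 0.46, product 0.09200; [4] prior 0.2, lik 0.83, product 0.1660; [5] prior 0.2, lik 0.17, product 0.03400.
Normalizing constant = 0.54400; the posterior for Coin 5 is its product over the sum, 0.03400/0.54400 = 0.0625.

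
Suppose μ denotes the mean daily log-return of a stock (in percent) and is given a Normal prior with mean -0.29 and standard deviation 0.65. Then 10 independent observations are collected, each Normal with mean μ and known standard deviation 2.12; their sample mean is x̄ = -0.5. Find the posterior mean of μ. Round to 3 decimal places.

With known σ, the Normal prior is conjugate. Weight on the data is w = (n/σ²)/(n/σ² + 1/τ₀²) = 2.22499/(2.22499+2.36686) = 0.48455.
Posterior mean = w·x̄ + (1−w)·μ₀ = 0.48455·-0.5 + 0.51545·-0.29 = -0.392.

Posterior mean ≈ -0.392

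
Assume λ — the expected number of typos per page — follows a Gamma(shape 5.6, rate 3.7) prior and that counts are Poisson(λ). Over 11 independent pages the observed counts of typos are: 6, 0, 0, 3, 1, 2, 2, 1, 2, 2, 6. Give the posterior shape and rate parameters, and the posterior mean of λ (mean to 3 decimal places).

The Poisson likelihood adds the total count to the shape and the number of exposure periods to the rate. Here ∑xᵢ = 25 and n = 11, so shape 5.6→30.6 and rate 3.7→14.7.
E[λ | data] = 30.6/14.7 = 2.082.

Posterior: Gamma(shape=30.6, rate=14.7); mean ≈ 2.082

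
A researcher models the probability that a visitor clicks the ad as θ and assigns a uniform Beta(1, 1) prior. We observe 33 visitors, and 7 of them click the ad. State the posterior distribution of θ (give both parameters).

Posterior: Beta(8, 27)

The binomial likelihood is conjugate to the Beta prior: with 7 successes and 26 failures, the posterior is Beta(1+7, 1+26) = Beta(8, 27).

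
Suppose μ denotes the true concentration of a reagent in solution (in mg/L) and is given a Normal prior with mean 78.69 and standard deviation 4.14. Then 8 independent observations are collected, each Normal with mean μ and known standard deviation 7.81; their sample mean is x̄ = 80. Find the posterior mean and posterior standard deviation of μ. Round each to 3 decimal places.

With known σ, the Normal prior is conjugate. Weight on the data is w = (n/σ²)/(n/σ² + 1/τ₀²) = 0.131156/(0.131156+0.0583444) = 0.69211.
Posterior mean = w·x̄ + (1−w)·μ₀ = 0.69211·80 + 0.30789·78.69 = 79.597. Posterior variance = 1/(0.131156+0.0583444) = 5.27704, so SD = 2.297.

Posterior mean ≈ 79.597; posterior SD ≈ 2.297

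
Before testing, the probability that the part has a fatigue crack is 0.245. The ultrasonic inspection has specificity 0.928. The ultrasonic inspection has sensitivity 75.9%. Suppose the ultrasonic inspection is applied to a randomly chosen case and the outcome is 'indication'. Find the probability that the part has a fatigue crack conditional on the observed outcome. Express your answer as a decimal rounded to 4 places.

Write H for 'the part has a fatigue crack'. Prior odds H:¬H = 0.245/0.755 = 0.32450. For the 'indication' outcome, the likelihood ratio is 0.759/0.072 = 10.542.
Posterior odds = 0.32450 × 10.542 = 3.4208, so P(H|E) = 3.4208/(1+3.4208) = 0.7738.

P(H | E) ≈ 0.7738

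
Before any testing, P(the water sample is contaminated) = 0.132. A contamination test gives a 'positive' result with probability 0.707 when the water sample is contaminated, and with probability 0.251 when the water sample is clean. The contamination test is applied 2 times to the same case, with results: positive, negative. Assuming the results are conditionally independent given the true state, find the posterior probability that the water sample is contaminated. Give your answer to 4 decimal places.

Let H be the event that the water sample is contaminated; start with P(H) = 0.132. P('positive'|H) = 0.707, P('positive'|¬H) = 0.251.
Update on result 1 ('positive'): P(H) ← 0.707·0.1320 / (0.707·0.1320 + 0.251·0.8680) = 0.093324/0.31119 = 0.2999.
Update on result 2 ('negative'): P(H) ← 0.293·0.2999 / (0.293·0.2999 + 0.749·0.7001) = 0.087868/0.61225 = 0.1435.

Posterior P(H) ≈ 0.1435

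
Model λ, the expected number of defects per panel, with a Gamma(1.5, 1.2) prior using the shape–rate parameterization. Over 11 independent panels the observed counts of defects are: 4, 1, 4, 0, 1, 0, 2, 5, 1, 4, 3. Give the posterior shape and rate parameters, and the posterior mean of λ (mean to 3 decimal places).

Total count ∑xᵢ = 25 over n = 11 panels.
Gamma is conjugate to the Poisson likelihood: posterior is Gamma(shape = 1.5+25 = 26.5, rate = 1.2+11 = 12.2).
Posterior mean = shape/rate = 26.5/12.2 = 2.172.

Posterior: Gamma(shape=26.5, rate=12.2); mean ≈ 2.172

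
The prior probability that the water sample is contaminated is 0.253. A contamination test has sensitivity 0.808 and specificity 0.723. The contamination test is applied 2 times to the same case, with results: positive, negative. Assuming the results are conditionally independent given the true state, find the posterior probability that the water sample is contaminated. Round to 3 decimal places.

Posterior P(H) ≈ 0.208

With H the event that the water sample is contaminated, the joint likelihood of the observed sequence is P(data|H) = 0.808·0.192 = 0.15514 and P(data|¬H) = 0.277·0.723 = 0.20027.
Bayes: P(H|data) = 0.253·0.15514 / (0.253·0.15514 + 0.747·0.20027) = 0.039249/0.18885 = 0.2078.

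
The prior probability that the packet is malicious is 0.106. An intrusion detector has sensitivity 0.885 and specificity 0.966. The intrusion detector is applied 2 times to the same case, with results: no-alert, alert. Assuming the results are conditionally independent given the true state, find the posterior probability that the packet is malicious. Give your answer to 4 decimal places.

With H the event that the packet is malicious, the joint likelihood of the observed sequence is P(data|H) = 0.115·0.885 = 0.10178 and P(data|¬H) = 0.966·0.034 = 0.032844.
Bayes: P(H|data) = 0.106·0.10178 / (0.106·0.10178 + 0.894·0.032844) = 0.010788/0.040151 = 0.2687.

Posterior P(H) ≈ 0.2687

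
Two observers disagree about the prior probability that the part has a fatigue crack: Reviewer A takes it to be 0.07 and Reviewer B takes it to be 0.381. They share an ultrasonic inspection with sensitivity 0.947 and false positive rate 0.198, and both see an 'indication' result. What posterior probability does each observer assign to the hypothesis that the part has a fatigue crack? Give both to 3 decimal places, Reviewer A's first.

P('+'|H) = 0.947, P('+'|¬H) = 0.198.
Reviewer A: numerator 0.947·0.07 = 0.066290; evidence = 0.066290+0.198·0.93 = 0.25043; posterior = 0.265.
Reviewer B: numerator 0.947·0.381 = 0.36081; evidence = 0.36081+0.198·0.619 = 0.48337; posterior = 0.746.

Reviewer A: 0.265; Reviewer B: 0.746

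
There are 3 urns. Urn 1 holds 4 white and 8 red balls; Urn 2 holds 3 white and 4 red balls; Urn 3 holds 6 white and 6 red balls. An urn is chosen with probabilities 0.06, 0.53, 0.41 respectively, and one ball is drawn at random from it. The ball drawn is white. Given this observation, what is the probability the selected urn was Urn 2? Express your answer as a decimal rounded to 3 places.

Posterior probability ≈ 0.502

P(white|Urn 1) = 0.3333; P(white|Urn 2) = 0.4286; P(white|Urn 3) = 0.5.
Prior × likelihood for each source: 0.06·0.3333=0.02000, 0.53·0.4286=0.2271, 0.41·0.5=0.2050. Summing gives P(white) = 0.45214.
P(Urn 2 | white) = 0.2271 / 0.45214 = 0.502.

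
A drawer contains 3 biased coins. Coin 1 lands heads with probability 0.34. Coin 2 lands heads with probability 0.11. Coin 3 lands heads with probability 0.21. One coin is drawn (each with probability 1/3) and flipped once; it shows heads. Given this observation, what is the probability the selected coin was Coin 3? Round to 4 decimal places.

Posterior probability ≈ 0.3182

Tabulate prior·likelihood by source: [1] prior 0.333333, lik 0.34, product 0.1133; [2] prior 0.333333, lik 0.11, product 0.03667; [3] prior 0.333333, lik 0.21, product 0.07000.
Normalizing constant = 0.22000; the posterior for Coin 3 is its product over the sum, 0.07000/0.22000 = 0.3182.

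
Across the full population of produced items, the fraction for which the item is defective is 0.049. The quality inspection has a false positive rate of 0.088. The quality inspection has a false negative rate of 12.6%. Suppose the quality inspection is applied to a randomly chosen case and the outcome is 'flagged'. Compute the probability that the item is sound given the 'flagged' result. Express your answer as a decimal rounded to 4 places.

Let H be the event that the item is defective. P(H) = 0.049, so P(¬H) = 0.951. With E the 'flagged' result, P(E|H) = 0.874 and P(E|¬H) = 0.088.
P(E) = 0.874·0.049 + 0.088·0.951 = 0.042826 + 0.083688 = 0.12651.
By Bayes' theorem, P(H|E) = 0.042826 / 0.12651 = 0.3385. Hence P(¬H|E) = 1 − 0.3385 = 0.6615.

P(¬H | E) ≈ 0.6615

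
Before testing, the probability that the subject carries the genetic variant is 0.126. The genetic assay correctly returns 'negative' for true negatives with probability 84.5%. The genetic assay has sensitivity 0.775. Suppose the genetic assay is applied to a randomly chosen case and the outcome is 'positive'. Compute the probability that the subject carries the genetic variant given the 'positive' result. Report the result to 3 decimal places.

P(H | E) ≈ 0.419

Write H for 'the subject carries the genetic variant'. Prior odds H:¬H = 0.126/0.874 = 0.14416. For the 'positive' outcome, the likelihood ratio is 0.775/0.155 = 5.0000.
Posterior odds = 0.14416 × 5.0000 = 0.72082, so P(H|E) = 0.72082/(1+0.72082) = 0.419.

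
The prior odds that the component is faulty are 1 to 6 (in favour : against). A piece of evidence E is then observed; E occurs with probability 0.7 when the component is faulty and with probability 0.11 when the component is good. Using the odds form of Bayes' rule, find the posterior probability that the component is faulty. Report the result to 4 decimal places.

Posterior probability ≈ 0.5147

Prior odds = 1/6 = 0.16667. In log-odds, ln(0.16667) = -1.7918.
Add log likelihood ratio: ln(6.3636) = 1.8506.
Posterior log-odds = 0.058841, so posterior odds = exp(0.058841) = 1.0606. Converting, P(H|E) = 1.0606/2.0606 = 0.5147.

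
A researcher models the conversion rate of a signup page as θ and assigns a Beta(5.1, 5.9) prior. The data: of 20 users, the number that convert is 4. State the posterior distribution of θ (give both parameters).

The binomial likelihood is conjugate to the Beta prior: with 4 successes and 16 failures, the posterior is Beta(5.1+4, 5.9+16) = Beta(9.1, 21.9).

Posterior: Beta(9.1, 21.9)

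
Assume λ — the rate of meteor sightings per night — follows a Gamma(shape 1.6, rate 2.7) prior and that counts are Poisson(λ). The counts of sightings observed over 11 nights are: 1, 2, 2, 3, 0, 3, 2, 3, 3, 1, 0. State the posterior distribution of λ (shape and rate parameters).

Total count ∑xᵢ = 20 over n = 11 nights.
Gamma is conjugate to the Poisson likelihood: posterior is Gamma(shape = 1.6+20 = 21.6, rate = 2.7+11 = 13.7).

Posterior: Gamma(shape=21.6, rate=13.7)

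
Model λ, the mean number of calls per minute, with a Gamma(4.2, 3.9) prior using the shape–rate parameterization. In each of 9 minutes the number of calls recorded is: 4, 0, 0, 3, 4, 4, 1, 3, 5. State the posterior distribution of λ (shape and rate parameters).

Total count ∑xᵢ = 24 over n = 9 minutes.
Gamma is conjugate to the Poisson likelihood: posterior is Gamma(shape = 4.2+24 = 28.2, rate = 3.9+9 = 12.9).

Posterior: Gamma(shape=28.2, rate=12.9)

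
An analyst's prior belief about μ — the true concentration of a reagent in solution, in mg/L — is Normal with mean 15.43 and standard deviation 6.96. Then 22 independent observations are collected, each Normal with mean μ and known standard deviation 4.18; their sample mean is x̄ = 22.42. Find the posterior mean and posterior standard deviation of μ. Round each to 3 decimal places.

With known σ, the Normal prior is conjugate. Weight on the data is w = (n/σ²)/(n/σ² + 1/τ₀²) = 1.25913/(1.25913+0.0206434) = 0.98387.
Posterior mean = w·x̄ + (1−w)·μ₀ = 0.98387·22.42 + 0.016131·15.43 = 22.307. Posterior variance = 1/(1.25913+0.0206434) = 0.781389, so SD = 0.884.

Posterior mean ≈ 22.307; posterior SD ≈ 0.884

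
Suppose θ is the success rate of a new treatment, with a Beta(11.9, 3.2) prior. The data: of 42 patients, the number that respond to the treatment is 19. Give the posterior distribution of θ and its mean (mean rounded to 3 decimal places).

Observing 19 successes and 23 failures updates Beta(11.9, 3.2) by adding the success and failure counts to the two shape parameters: α = 11.9+19 = 30.9, β = 3.2+23 = 26.2.
E[θ | data] = 30.9/(30.9+26.2) = 0.541.

Posterior: Beta(30.9, 26.2); mean ≈ 0.541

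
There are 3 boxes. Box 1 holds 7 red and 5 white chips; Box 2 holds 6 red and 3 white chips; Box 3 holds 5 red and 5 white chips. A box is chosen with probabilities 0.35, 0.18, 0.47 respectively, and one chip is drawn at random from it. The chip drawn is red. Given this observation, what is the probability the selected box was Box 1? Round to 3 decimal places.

Tabulate prior·likelihood by source: [1] prior 0.35, lik 0.5833, product 0.2042; [2] prior 0.18, lik 0.6667, product 0.1200; [3] prior 0.47, lik 0.5, product 0.2350.
Normalizing constant = 0.55917; the posterior for Box 1 is its product over the sum, 0.2042/0.55917 = 0.365.

Posterior probability ≈ 0.365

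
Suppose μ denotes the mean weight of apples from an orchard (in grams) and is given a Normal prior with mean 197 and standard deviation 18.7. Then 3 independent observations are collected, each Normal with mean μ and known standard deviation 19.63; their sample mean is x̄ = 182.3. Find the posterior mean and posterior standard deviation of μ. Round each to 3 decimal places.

Posterior mean ≈ 186.249; posterior SD ≈ 9.692

Prior precision 1/τ₀² = 1/18.7² = 0.00285968; data precision n/σ² = 3/19.63² = 0.00778540.
Posterior precision = 0.00285968 + 0.00778540 = 0.0106451, giving posterior SD = 1/√0.0106451 = 9.692.
Posterior mean = (0.00285968·197 + 0.00778540·182.3) / 0.0106451 = 186.249.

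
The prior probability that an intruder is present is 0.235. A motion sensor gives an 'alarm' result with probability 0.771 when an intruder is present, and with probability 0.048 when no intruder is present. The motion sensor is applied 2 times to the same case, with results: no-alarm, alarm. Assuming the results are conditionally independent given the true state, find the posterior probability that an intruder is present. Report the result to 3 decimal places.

Let H be the event that an intruder is present; start with P(H) = 0.235. P('alarm'|H) = 0.771, P('alarm'|¬H) = 0.048.
Update on result 1 ('no-alarm'): P(H) ← 0.229·0.2350 / (0.229·0.2350 + 0.952·0.7650) = 0.053815/0.78209 = 0.0688.
Update on result 2 ('alarm'): P(H) ← 0.771·0.0688 / (0.771·0.0688 + 0.048·0.9312) = 0.053052/0.097749 = 0.5427.

Posterior P(H) ≈ 0.543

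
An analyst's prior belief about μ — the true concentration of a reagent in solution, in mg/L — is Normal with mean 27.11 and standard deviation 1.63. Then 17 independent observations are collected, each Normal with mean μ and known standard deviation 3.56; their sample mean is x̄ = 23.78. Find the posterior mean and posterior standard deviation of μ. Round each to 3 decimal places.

Prior precision 1/τ₀² = 1/1.63² = 0.376378; data precision n/σ² = 17/3.56² = 1.34137.
Posterior precision = 0.376378 + 1.34137 = 1.71775, giving posterior SD = 1/√1.71775 = 0.763.
Posterior mean = (0.376378·27.11 + 1.34137·23.78) / 1.71775 = 24.510.

Posterior mean ≈ 24.510; posterior SD ≈ 0.763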